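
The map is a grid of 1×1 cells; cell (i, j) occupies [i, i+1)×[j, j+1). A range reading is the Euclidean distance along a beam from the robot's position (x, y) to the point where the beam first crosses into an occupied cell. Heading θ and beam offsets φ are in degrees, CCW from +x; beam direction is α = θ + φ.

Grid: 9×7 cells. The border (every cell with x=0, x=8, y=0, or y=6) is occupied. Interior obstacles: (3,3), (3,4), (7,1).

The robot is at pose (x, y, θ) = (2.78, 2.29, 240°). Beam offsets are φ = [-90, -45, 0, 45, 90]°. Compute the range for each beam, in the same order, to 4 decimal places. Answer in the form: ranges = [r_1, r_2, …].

ranges = [2.0554, 1.8428, 1.4896, 1.3355, 2.5800]

beam 1: φ=-90°, α=150°
  dir = (cos 150°, sin 150°) = (-0.8660, 0.5000); from cell (2,2)
  next x-line at t=0.9007, next y-line at t=1.4200; Δt_x=1.1547, Δt_y=2.0000
    x: enter (1,2) at t=0.9007
    y: enter (1,3) at t=1.4200
    x: enter (0,3) at t=2.0554 ← occupied
  → r_1 = 2.0554
beam 2: φ=-45°, α=195°
  dir = (cos 195°, sin 195°) = (-0.9659, -0.2588); from cell (2,2)
  next x-line at t=0.8075, next y-line at t=1.1205; Δt_x=1.0353, Δt_y=3.8637
    x: enter (1,2) at t=0.8075
    y: enter (1,1) at t=1.1205
    x: enter (0,1) at t=1.8428 ← occupied
  → r_2 = 1.8428
beam 3: φ=0°, α=240°
  dir = (cos 240°, sin 240°) = (-0.5000, -0.8660); from cell (2,2)
  next x-line at t=1.5600, next y-line at t=0.3349; Δt_x=2.0000, Δt_y=1.1547
    y: enter (2,1) at t=0.3349
    y: enter (2,0) at t=1.4896 ← occupied
  → r_3 = 1.4896
beam 4: φ=45°, α=285°
  dir = (cos 285°, sin 285°) = (0.2588, -0.9659); from cell (2,2)
  next x-line at t=0.8500, next y-line at t=0.3002; Δt_x=3.8637, Δt_y=1.0353
    y: enter (2,1) at t=0.3002
    x: enter (3,1) at t=0.8500
    y: enter (3,0) at t=1.3355 ← occupied
  → r_4 = 1.3355
beam 5: φ=90°, α=330°
  dir = (cos 330°, sin 330°) = (0.8660, -0.5000); from cell (2,2)
  next x-line at t=0.2540, next y-line at t=0.5800; Δt_x=1.1547, Δt_y=2.0000
    x: enter (3,2) at t=0.2540
    y: enter (3,1) at t=0.5800
    x: enter (4,1) at t=1.4087
    x: enter (5,1) at t=2.5634
    y: enter (5,0) at t=2.5800 ← occupied
  → r_5 = 2.5800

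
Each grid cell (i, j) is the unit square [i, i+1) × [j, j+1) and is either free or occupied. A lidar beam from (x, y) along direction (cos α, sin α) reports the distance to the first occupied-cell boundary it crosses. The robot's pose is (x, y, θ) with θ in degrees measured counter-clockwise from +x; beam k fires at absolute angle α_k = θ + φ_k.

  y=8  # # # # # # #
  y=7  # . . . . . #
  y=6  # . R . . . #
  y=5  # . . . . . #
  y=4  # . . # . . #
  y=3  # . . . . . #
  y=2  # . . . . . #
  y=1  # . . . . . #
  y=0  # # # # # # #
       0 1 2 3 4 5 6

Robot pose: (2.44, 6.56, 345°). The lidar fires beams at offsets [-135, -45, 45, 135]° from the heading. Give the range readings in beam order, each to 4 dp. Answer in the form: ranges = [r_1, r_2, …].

ranges = [1.6628, 1.8013, 2.8800, 1.6628]

beam 1: φ=-135°, α=210°
  direction (-0.8660, -0.5000); cell (2,6); t to first gridline: x 0.5081, y 1.1200 (then +1.1547 / +2.0000)
    (1,6) via x @ 0.5081
    (1,5) via y @ 1.1200
    (0,5) via x @ 1.6628  # hit
  → r_1 = 1.6628
beam 2: φ=-45°, α=300°
  direction (0.5000, -0.8660); cell (2,6); t to first gridline: x 1.1200, y 0.6466 (then +2.0000 / +1.1547)
    (2,5) via y @ 0.6466
    (3,5) via x @ 1.1200
    (3,4) via y @ 1.8013  # hit
  → r_2 = 1.8013
beam 3: φ=45°, α=30°
  direction (0.8660, 0.5000); cell (2,6); t to first gridline: x 0.6466, y 0.8800 (then +1.1547 / +2.0000)
    (3,6) via x @ 0.6466
    (3,7) via y @ 0.8800
    (4,7) via x @ 1.8013
    (4,8) via y @ 2.8800  # hit
  → r_3 = 2.8800
beam 4: φ=135°, α=120°
  direction (-0.5000, 0.8660); cell (2,6); t to first gridline: x 0.8800, y 0.5081 (then +2.0000 / +1.1547)
    (2,7) via y @ 0.5081
    (1,7) via x @ 0.8800
    (1,8) via y @ 1.6628  # hit
  → r_4 = 1.6628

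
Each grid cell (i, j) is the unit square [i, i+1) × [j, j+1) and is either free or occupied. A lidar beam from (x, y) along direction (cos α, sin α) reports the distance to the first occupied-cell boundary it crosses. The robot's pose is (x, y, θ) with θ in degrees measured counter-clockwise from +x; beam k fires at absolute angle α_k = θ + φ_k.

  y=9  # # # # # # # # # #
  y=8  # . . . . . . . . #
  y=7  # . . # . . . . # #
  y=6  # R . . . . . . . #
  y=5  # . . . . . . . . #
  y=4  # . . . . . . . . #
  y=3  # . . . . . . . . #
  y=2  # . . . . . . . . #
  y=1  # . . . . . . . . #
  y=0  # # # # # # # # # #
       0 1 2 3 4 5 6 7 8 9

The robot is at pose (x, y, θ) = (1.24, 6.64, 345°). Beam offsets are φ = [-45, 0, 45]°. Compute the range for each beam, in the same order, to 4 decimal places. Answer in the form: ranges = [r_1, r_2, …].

beam 1: φ=-45°, α=300°
  direction (0.5000, -0.8660); cell (1,6); t to first gridline: x 1.5200, y 0.7390 (then +2.0000 / +1.1547)
    (1,5) via y @ 0.7390
    (2,5) via x @ 1.5200
    (2,4) via y @ 1.8937
    (2,3) via y @ 3.0484
    (3,3) via x @ 3.5200
    (3,2) via y @ 4.2031
    (3,1) via y @ 5.3578
    (4,1) via x @ 5.5200
    (4,0) via y @ 6.5125  # hit
  → r_1 = 6.5125
beam 2: φ=0°, α=345°
  direction (0.9659, -0.2588); cell (1,6); t to first gridline: x 0.7868, y 2.4728 (then +1.0353 / +3.8637)
    (2,6) via x @ 0.7868
    (3,6) via x @ 1.8221
    (3,5) via y @ 2.4728
    (4,5) via x @ 2.8574
    (5,5) via x @ 3.8926
    (6,5) via x @ 4.9279
    (7,5) via x @ 5.9632
    (7,4) via y @ 6.3365
    (8,4) via x @ 6.9985
    (9,4) via x @ 8.0337  # hit
  → r_2 = 8.0337
beam 3: φ=45°, α=30°
  direction (0.8660, 0.5000); cell (1,6); t to first gridline: x 0.8776, y 0.7200 (then +1.1547 / +2.0000)
    (1,7) via y @ 0.7200
    (2,7) via x @ 0.8776
    (3,7) via x @ 2.0323  # hit
  → r_3 = 2.0323

ranges = [6.5125, 8.0337, 2.0323]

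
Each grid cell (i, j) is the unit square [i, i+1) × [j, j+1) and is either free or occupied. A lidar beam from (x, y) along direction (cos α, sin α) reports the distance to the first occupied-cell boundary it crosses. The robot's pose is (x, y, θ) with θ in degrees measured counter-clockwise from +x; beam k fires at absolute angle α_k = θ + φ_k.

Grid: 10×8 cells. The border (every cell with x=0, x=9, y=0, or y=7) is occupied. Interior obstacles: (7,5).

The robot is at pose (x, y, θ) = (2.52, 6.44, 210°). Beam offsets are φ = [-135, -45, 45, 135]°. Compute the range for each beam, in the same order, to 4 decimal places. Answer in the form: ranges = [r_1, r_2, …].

beam 1: φ=-135°, α=75°
  direction (0.2588, 0.9659); cell (2,6); t to first gridline: x 1.8546, y 0.5798 (then +3.8637 / +1.0353)
    (2,7) via y @ 0.5798  # hit
  → r_1 = 0.5798
beam 2: φ=-45°, α=165°
  direction (-0.9659, 0.2588); cell (2,6); t to first gridline: x 0.5383, y 2.1637 (then +1.0353 / +3.8637)
    (1,6) via x @ 0.5383
    (0,6) via x @ 1.5736  # hit
  → r_2 = 1.5736
beam 3: φ=45°, α=255°
  direction (-0.2588, -0.9659); cell (2,6); t to first gridline: x 2.0091, y 0.4555 (then +3.8637 / +1.0353)
    (2,5) via y @ 0.4555
    (2,4) via y @ 1.4908
    (1,4) via x @ 2.0091
    (1,3) via y @ 2.5261
    (1,2) via y @ 3.5614
    (1,1) via y @ 4.5966
    (1,0) via y @ 5.6319  # hit
  → r_3 = 5.6319
beam 4: φ=135°, α=345°
  direction (0.9659, -0.2588); cell (2,6); t to first gridline: x 0.4969, y 1.7000 (then +1.0353 / +3.8637)
    (3,6) via x @ 0.4969
    (4,6) via x @ 1.5322
    (4,5) via y @ 1.7000
    (5,5) via x @ 2.5675
    (6,5) via x @ 3.6028
    (7,5) via x @ 4.6380  # hit
  → r_4 = 4.6380

ranges = [0.5798, 1.5736, 5.6319, 4.6380]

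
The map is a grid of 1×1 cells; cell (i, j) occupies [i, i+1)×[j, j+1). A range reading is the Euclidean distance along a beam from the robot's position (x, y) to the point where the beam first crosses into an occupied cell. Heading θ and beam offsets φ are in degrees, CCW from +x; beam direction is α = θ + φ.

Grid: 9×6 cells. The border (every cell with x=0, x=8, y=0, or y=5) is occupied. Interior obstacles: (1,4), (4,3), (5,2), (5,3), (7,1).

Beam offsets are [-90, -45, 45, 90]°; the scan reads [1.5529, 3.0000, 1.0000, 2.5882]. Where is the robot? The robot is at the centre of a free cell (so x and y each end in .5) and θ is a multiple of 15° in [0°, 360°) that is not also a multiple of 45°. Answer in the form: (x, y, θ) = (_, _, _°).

(x, y, θ) = (3.5, 2.5, 15°)

Candidates: 23 free-cell centres × 16 headings = 368 poses. Raycast each; keep the one whose scan matches to 4 dp.
  (5.5, 4.5, 105°): beam 1 = 1.9319 ≠ 1.5529 ✗
  (6.5, 3.5, 345°): beam 1 = 2.5882 ≠ 1.5529 ✗
  (4.5, 4.5, 195°): beam 1 = 0.5176 ≠ 1.5529 ✗
  (5.5, 4.5, 15°): beam 1 = 0.5176 ≠ 1.5529 ✗
  (3.5, 2.5, 60°): beam 1 = 3.0000 ≠ 1.5529 ✗
  …
  (3.5, 2.5, 15°): r_1=1.5529, r_2=3.0000, r_3=1.0000, r_4=2.5882 — all match ✓
No second candidate reproduces the full scan.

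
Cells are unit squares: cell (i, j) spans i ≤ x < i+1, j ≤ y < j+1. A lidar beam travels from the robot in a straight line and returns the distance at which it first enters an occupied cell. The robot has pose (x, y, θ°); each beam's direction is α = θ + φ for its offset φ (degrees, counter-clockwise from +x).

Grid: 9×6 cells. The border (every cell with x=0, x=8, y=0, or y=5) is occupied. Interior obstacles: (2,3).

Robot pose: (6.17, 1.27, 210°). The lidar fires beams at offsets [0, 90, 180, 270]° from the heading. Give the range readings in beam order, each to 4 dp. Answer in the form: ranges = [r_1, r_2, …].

beam 1: φ=0°, α=210°
  cosα=-0.8660 sinα=-0.5000 | (6,1) | tMaxX 0.1963 tMaxY 0.5400 | tΔX 1.1547 tΔY 2.0000
    t=0.1963 [x] (5,1)
    t=0.5400 [y] (5,0) — stop
  → r_1 = 0.5400
beam 2: φ=90°, α=300°
  cosα=0.5000 sinα=-0.8660 | (6,1) | tMaxX 1.6600 tMaxY 0.3118 | tΔX 2.0000 tΔY 1.1547
    t=0.3118 [y] (6,0) — stop
  → r_2 = 0.3118
beam 3: φ=180°, α=30°
  cosα=0.8660 sinα=0.5000 | (6,1) | tMaxX 0.9584 tMaxY 1.4600 | tΔX 1.1547 tΔY 2.0000
    t=0.9584 [x] (7,1)
    t=1.4600 [y] (7,2)
    t=2.1131 [x] (8,2) — stop
  → r_3 = 2.1131
beam 4: φ=270°, α=120°
  cosα=-0.5000 sinα=0.8660 | (6,1) | tMaxX 0.3400 tMaxY 0.8429 | tΔX 2.0000 tΔY 1.1547
    t=0.3400 [x] (5,1)
    t=0.8429 [y] (5,2)
    t=1.9976 [y] (5,3)
    t=2.3400 [x] (4,3)
    t=3.1523 [y] (4,4)
    t=4.3070 [y] (4,5) — stop
  → r_4 = 4.3070

ranges = [0.5400, 0.3118, 2.1131, 4.3070]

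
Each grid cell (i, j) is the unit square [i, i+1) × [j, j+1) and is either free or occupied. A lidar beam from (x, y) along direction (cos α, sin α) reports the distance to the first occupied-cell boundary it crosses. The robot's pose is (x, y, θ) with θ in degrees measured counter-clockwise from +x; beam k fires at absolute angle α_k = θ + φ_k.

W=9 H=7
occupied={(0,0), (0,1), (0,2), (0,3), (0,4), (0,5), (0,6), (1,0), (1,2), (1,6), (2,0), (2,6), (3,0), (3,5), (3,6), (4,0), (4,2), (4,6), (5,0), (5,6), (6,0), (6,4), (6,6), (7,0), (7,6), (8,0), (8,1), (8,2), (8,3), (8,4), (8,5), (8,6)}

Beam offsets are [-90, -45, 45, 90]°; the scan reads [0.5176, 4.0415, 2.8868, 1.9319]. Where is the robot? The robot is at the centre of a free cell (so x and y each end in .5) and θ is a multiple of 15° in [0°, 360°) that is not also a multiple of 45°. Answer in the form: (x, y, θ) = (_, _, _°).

(x, y, θ) = (4.5, 3.5, 15°)

The pose lattice has 31·16 = 496 candidates. Test each by forward raycasting.
  (6.5, 3.5, 105°): beam 1 = 1.5529 ≠ 0.5176 ✗
  (1.5, 4.5, 105°): beam 1 = 1.9319 ≠ 0.5176 ✗
  (5.5, 1.5, 195°): beam 1 = 4.6587 ≠ 0.5176 ✗
  (5.5, 1.5, 30°): beam 1 = 0.5774 ≠ 0.5176 ✗
  …
  (4.5, 3.5, 15°): r_1=0.5176, r_2=4.0415, r_3=2.8868, r_4=1.9319 — all match ✓
Unique over the lattice → pose = (4.5, 3.5, 15°).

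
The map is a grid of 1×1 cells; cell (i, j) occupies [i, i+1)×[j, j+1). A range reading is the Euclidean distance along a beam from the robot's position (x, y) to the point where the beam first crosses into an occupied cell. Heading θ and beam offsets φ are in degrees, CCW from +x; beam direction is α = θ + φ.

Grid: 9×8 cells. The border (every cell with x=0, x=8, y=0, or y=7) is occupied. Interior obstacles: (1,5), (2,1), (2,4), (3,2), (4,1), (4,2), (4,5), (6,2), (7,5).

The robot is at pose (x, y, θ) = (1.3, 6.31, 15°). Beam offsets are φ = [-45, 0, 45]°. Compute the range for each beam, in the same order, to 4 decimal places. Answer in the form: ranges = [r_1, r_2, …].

beam 1: φ=-45°, α=330°
  dir = (cos 330°, sin 330°) = (0.8660, -0.5000); from cell (1,6)
  next x-line at t=0.8083, next y-line at t=0.6200; Δt_x=1.1547, Δt_y=2.0000
    y: enter (1,5) at t=0.6200 ← occupied
  → r_1 = 0.6200
beam 2: φ=0°, α=15°
  dir = (cos 15°, sin 15°) = (0.9659, 0.2588); from cell (1,6)
  next x-line at t=0.7247, next y-line at t=2.6660; Δt_x=1.0353, Δt_y=3.8637
    x: enter (2,6) at t=0.7247
    x: enter (3,6) at t=1.7600
    y: enter (3,7) at t=2.6660 ← occupied
  → r_2 = 2.6660
beam 3: φ=45°, α=60°
  dir = (cos 60°, sin 60°) = (0.5000, 0.8660); from cell (1,6)
  next x-line at t=1.4000, next y-line at t=0.7967; Δt_x=2.0000, Δt_y=1.1547
    y: enter (1,7) at t=0.7967 ← occupied
  → r_3 = 0.7967

ranges = [0.6200, 2.6660, 0.7967]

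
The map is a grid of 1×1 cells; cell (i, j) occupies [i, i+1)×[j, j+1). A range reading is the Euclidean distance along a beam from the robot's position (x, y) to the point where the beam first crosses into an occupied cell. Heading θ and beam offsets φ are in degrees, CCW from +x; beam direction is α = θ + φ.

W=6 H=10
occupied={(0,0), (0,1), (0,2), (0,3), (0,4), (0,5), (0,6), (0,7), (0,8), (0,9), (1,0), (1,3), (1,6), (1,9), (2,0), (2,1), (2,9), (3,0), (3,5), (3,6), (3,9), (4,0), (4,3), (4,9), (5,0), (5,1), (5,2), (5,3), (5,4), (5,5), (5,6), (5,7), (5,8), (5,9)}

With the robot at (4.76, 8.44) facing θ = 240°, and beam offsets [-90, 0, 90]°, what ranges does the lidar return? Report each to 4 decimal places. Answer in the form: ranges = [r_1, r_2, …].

beam 1: φ=-90°, α=150°
  direction (-0.8660, 0.5000); cell (4,8); t to first gridline: x 0.8776, y 1.1200 (then +1.1547 / +2.0000)
    (3,8) via x @ 0.8776
    (3,9) via y @ 1.1200  # hit
  → r_1 = 1.1200
beam 2: φ=0°, α=240°
  direction (-0.5000, -0.8660); cell (4,8); t to first gridline: x 1.5200, y 0.5081 (then +2.0000 / +1.1547)
    (4,7) via y @ 0.5081
    (3,7) via x @ 1.5200
    (3,6) via y @ 1.6628  # hit
  → r_2 = 1.6628
beam 3: φ=90°, α=330°
  direction (0.8660, -0.5000); cell (4,8); t to first gridline: x 0.2771, y 0.8800 (then +1.1547 / +2.0000)
    (5,8) via x @ 0.2771  # hit
  → r_3 = 0.2771

ranges = [1.1200, 1.6628, 0.2771]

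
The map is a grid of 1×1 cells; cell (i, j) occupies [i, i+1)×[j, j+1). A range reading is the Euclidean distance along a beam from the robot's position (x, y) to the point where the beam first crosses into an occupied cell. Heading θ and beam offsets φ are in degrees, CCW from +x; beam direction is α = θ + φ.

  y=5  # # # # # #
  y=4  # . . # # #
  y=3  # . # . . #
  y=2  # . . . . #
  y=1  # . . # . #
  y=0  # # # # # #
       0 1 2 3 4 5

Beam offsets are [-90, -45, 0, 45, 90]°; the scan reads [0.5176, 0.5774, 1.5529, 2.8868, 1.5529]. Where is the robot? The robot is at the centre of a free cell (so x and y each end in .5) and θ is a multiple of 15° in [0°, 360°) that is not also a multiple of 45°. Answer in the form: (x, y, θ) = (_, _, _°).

The pose lattice has 12·16 = 192 candidates. Test each by forward raycasting.
  (4.5, 1.5, 165°): beam 1 = 1.9319 ≠ 0.5176 ✗
  (1.5, 3.5, 345°): beam 1 = 1.9319 ≠ 0.5176 ✗
  (4.5, 1.5, 330°): beam 1 = 0.5774 ≠ 0.5176 ✗
  (4.5, 2.5, 150°): beam 1 = 1.0000 ≠ 0.5176 ✗
  …
  (3.5, 3.5, 255°): r_1=0.5176, r_2=0.5774, r_3=1.5529, r_4=2.8868, r_5=1.5529 — all match ✓
No second candidate reproduces the full scan.

(x, y, θ) = (3.5, 3.5, 255°)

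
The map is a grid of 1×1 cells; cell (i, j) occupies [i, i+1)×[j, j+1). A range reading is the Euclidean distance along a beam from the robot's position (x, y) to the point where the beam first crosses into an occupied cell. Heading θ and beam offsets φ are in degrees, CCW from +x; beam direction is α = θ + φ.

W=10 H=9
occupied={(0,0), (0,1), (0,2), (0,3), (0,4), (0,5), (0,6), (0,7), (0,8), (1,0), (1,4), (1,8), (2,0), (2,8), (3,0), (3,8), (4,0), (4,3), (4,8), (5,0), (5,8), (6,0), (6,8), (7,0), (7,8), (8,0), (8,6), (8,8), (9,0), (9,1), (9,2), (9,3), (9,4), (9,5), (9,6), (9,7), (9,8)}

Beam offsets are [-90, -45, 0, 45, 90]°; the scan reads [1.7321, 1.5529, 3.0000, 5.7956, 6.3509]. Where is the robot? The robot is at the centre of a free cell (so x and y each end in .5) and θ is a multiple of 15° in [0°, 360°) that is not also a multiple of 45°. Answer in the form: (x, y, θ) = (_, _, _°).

The pose lattice has 53·16 = 848 candidates. Test each by forward raycasting.
  (8.5, 2.5, 195°): beam 1 = 5.6940 ≠ 1.7321 ✗
  (2.5, 5.5, 30°): beam 1 = 5.1962 ≠ 1.7321 ✗
  (1.5, 6.5, 60°): beam 1 = 8.6603 ≠ 1.7321 ✗
  (5.5, 2.5, 150°): beam 1 = 5.0000 ≠ 1.7321 ✗
  …
  (7.5, 6.5, 150°): r_1=1.7321, r_2=1.5529, r_3=3.0000, r_4=5.7956, r_5=6.3509 — all match ✓
Only this pose fits every beam.

(x, y, θ) = (7.5, 6.5, 150°)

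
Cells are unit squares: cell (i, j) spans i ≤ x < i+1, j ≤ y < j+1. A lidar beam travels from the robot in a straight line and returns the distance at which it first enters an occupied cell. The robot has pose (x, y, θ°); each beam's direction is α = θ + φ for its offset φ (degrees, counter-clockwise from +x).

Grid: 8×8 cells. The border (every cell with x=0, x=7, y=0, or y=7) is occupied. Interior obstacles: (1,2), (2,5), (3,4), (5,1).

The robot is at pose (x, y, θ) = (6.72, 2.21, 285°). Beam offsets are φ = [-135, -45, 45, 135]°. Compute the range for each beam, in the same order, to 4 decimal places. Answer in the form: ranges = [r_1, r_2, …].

ranges = [3.5800, 1.3972, 0.3233, 0.5600]

beam 1: φ=-135°, α=150°
  dir = (cos 150°, sin 150°) = (-0.8660, 0.5000); from cell (6,2)
  next x-line at t=0.8314, next y-line at t=1.5800; Δt_x=1.1547, Δt_y=2.0000
    x: enter (5,2) at t=0.8314
    y: enter (5,3) at t=1.5800
    x: enter (4,3) at t=1.9861
    x: enter (3,3) at t=3.1408
    y: enter (3,4) at t=3.5800 ← occupied
  → r_1 = 3.5800
beam 2: φ=-45°, α=240°
  dir = (cos 240°, sin 240°) = (-0.5000, -0.8660); from cell (6,2)
  next x-line at t=1.4400, next y-line at t=0.2425; Δt_x=2.0000, Δt_y=1.1547
    y: enter (6,1) at t=0.2425
    y: enter (6,0) at t=1.3972 ← occupied
  → r_2 = 1.3972
beam 3: φ=45°, α=330°
  dir = (cos 330°, sin 330°) = (0.8660, -0.5000); from cell (6,2)
  next x-line at t=0.3233, next y-line at t=0.4200; Δt_x=1.1547, Δt_y=2.0000
    x: enter (7,2) at t=0.3233 ← occupied
  → r_3 = 0.3233
beam 4: φ=135°, α=60°
  dir = (cos 60°, sin 60°) = (0.5000, 0.8660); from cell (6,2)
  next x-line at t=0.5600, next y-line at t=0.9122; Δt_x=2.0000, Δt_y=1.1547
    x: enter (7,2) at t=0.5600 ← occupied
  → r_4 = 0.5600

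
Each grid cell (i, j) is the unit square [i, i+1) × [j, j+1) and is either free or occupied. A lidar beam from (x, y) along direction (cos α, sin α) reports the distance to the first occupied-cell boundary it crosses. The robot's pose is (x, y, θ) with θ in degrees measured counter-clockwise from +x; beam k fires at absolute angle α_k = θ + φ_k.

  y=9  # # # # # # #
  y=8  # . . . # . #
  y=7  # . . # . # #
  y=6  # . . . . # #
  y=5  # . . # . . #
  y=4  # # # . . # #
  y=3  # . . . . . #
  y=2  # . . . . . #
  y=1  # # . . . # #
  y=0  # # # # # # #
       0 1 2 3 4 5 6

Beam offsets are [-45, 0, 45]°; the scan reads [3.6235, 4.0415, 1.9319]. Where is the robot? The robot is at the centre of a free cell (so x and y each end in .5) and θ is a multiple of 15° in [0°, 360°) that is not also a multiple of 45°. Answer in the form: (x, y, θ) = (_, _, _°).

Enumerate (i+0.5, j+0.5, θ) over the 30 free cells and 16 admissible headings. For each, cast all 3 beams and compare to the given ranges.
  (1.5, 7.5, 30°): beam 1 = 1.5529 ≠ 3.6235 ✗
  (4.5, 2.5, 195°): beam 1 = 3.0000 ≠ 3.6235 ✗
  (2.5, 1.5, 255°): beam 1 = 0.5774 ≠ 3.6235 ✗
  (2.5, 1.5, 330°): beam 1 = 0.5176 ≠ 3.6235 ✗
  (1.5, 8.5, 75°): beam 1 = 1.0000 ≠ 3.6235 ✗
  …
  (4.5, 1.5, 150°): r_1=3.6235, r_2=4.0415, r_3=1.9319 — all match ✓
Unique over the lattice → pose = (4.5, 1.5, 150°).

(x, y, θ) = (4.5, 1.5, 150°)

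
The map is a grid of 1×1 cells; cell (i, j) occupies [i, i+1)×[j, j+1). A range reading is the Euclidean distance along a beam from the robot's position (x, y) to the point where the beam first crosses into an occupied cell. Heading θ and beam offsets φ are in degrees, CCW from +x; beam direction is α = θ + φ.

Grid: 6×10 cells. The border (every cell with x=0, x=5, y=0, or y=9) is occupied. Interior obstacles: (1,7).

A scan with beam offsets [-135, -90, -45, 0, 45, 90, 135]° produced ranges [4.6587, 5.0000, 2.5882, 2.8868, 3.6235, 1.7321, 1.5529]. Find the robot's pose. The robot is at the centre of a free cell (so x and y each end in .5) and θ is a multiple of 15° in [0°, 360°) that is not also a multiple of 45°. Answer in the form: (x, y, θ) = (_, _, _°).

Candidates: 31 free-cell centres × 16 headings = 496 poses. Raycast each; keep the one whose scan matches to 4 dp.
  (4.5, 6.5, 330°): beam 1 = 3.6235 ≠ 4.6587 ✗
  (2.5, 4.5, 60°): beam 1 = 3.6235 ≠ 4.6587 ✗
  (1.5, 2.5, 75°): beam 1 = 1.7321 ≠ 4.6587 ✗
  (4.5, 6.5, 210°): beam 1 = 1.9319 ≠ 4.6587 ✗
  (1.5, 8.5, 15°): beam 1 = 0.5774 ≠ 4.6587 ✗
  …
  (2.5, 5.5, 30°): r_1=4.6587, r_2=5.0000, r_3=2.5882, r_4=2.8868, r_5=3.6235, r_6=1.7321, r_7=1.5529 — all match ✓
Unique over the lattice → pose = (2.5, 5.5, 30°).

(x, y, θ) = (2.5, 5.5, 30°)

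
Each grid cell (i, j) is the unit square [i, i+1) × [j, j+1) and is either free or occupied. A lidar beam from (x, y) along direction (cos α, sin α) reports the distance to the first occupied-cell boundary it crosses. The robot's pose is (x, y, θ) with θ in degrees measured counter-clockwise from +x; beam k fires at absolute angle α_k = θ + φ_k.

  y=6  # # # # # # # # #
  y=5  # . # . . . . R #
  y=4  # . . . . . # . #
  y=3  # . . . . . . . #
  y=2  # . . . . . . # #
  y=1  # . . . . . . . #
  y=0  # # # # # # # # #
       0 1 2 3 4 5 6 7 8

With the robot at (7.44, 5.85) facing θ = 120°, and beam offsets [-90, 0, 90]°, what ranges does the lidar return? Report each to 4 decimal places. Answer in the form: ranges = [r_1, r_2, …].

ranges = [0.3000, 0.1732, 7.4363]

beam 1: φ=-90°, α=30°
  dir = (cos 30°, sin 30°) = (0.8660, 0.5000); from cell (7,5)
  next x-line at t=0.6466, next y-line at t=0.3000; Δt_x=1.1547, Δt_y=2.0000
    y: enter (7,6) at t=0.3000 ← occupied
  → r_1 = 0.3000
beam 2: φ=0°, α=120°
  dir = (cos 120°, sin 120°) = (-0.5000, 0.8660); from cell (7,5)
  next x-line at t=0.8800, next y-line at t=0.1732; Δt_x=2.0000, Δt_y=1.1547
    y: enter (7,6) at t=0.1732 ← occupied
  → r_2 = 0.1732
beam 3: φ=90°, α=210°
  dir = (cos 210°, sin 210°) = (-0.8660, -0.5000); from cell (7,5)
  next x-line at t=0.5081, next y-line at t=1.7000; Δt_x=1.1547, Δt_y=2.0000
    x: enter (6,5) at t=0.5081
    x: enter (5,5) at t=1.6628
    y: enter (5,4) at t=1.7000
    x: enter (4,4) at t=2.8175
    y: enter (4,3) at t=3.7000
    x: enter (3,3) at t=3.9722
    x: enter (2,3) at t=5.1269
    y: enter (2,2) at t=5.7000
    x: enter (1,2) at t=6.2816
    x: enter (0,2) at t=7.4363 ← occupied
  → r_3 = 7.4363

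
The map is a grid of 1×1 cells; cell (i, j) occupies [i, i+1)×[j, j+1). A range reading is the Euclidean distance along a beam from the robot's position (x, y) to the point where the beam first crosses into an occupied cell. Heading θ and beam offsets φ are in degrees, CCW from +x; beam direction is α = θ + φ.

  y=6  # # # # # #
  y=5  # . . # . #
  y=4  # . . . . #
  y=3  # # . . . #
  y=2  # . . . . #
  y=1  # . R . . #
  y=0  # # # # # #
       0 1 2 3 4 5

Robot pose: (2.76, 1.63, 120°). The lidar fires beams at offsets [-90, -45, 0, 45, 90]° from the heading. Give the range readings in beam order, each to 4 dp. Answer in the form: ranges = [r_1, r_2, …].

beam 1: φ=-90°, α=30°
  d=(0.8660,0.5000)  start (2,1)  tX=0.2771 tY=0.7400  stride 1/|dx|=1.1547 1/|dy|=2.0000
    cross x-line → (3,1), t=0.2771
    cross y-line → (3,2), t=0.7400
    cross x-line → (4,2), t=1.4318
    cross x-line → (5,2), t=2.5865 (wall)
  → r_1 = 2.5865
beam 2: φ=-45°, α=75°
  d=(0.2588,0.9659)  start (2,1)  tX=0.9273 tY=0.3831  stride 1/|dx|=3.8637 1/|dy|=1.0353
    cross y-line → (2,2), t=0.3831
    cross x-line → (3,2), t=0.9273
    cross y-line → (3,3), t=1.4183
    cross y-line → (3,4), t=2.4536
    cross y-line → (3,5), t=3.4889 (wall)
  → r_2 = 3.4889
beam 3: φ=0°, α=120°
  d=(-0.5000,0.8660)  start (2,1)  tX=1.5200 tY=0.4272  stride 1/|dx|=2.0000 1/|dy|=1.1547
    cross y-line → (2,2), t=0.4272
    cross x-line → (1,2), t=1.5200
    cross y-line → (1,3), t=1.5819 (wall)
  → r_3 = 1.5819
beam 4: φ=45°, α=165°
  d=(-0.9659,0.2588)  start (2,1)  tX=0.7868 tY=1.4296  stride 1/|dx|=1.0353 1/|dy|=3.8637
    cross x-line → (1,1), t=0.7868
    cross y-line → (1,2), t=1.4296
    cross x-line → (0,2), t=1.8221 (wall)
  → r_4 = 1.8221
beam 5: φ=90°, α=210°
  d=(-0.8660,-0.5000)  start (2,1)  tX=0.8776 tY=1.2600  stride 1/|dx|=1.1547 1/|dy|=2.0000
    cross x-line → (1,1), t=0.8776
    cross y-line → (1,0), t=1.2600 (wall)
  → r_5 = 1.2600

ranges = [2.5865, 3.4889, 1.5819, 1.8221, 1.2600]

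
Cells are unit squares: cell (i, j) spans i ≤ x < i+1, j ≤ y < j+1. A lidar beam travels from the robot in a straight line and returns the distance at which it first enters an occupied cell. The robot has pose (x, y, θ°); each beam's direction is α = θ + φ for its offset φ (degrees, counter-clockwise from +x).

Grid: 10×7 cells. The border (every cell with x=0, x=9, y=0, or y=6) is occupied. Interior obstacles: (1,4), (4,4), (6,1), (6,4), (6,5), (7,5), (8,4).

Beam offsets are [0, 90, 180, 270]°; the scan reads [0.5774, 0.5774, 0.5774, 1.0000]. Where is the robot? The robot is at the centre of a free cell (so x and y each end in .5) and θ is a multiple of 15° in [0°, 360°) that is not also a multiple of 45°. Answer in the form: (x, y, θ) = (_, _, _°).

Candidates: 33 free-cell centres × 16 headings = 528 poses. Raycast each; keep the one whose scan matches to 4 dp.
  (6.5, 2.5, 105°): beam 1 = 1.5529 ≠ 0.5774 ✗
  (3.5, 5.5, 300°): beam 1 = 1.0000 ≠ 0.5774 ✗
  (5.5, 3.5, 345°): beam 1 = 3.6235 ≠ 0.5774 ✗
  (8.5, 5.5, 150°): beam 4 = 0.5774 ≠ 1.0000 ✗
  …
  (1.5, 5.5, 120°): r_1=0.5774, r_2=0.5774, r_3=0.5774, r_4=1.0000 — all match ✓
No second candidate reproduces the full scan.

(x, y, θ) = (1.5, 5.5, 120°)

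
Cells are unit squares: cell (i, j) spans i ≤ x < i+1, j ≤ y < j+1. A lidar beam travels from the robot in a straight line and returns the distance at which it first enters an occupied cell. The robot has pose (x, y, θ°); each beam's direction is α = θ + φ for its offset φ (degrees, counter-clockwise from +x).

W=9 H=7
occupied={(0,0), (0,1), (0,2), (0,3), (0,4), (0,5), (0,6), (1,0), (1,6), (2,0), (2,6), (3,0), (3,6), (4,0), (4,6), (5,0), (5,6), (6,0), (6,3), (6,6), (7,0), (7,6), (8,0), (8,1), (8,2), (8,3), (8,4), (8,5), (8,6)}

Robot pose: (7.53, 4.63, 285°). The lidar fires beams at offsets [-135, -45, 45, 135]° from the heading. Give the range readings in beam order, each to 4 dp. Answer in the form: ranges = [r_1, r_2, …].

ranges = [2.7400, 1.0600, 0.5427, 0.9400]

beam 1: φ=-135°, α=150°
  d=(-0.8660,0.5000)  start (7,4)  tX=0.6120 tY=0.7400  stride 1/|dx|=1.1547 1/|dy|=2.0000
    cross x-line → (6,4), t=0.6120
    cross y-line → (6,5), t=0.7400
    cross x-line → (5,5), t=1.7667
    cross y-line → (5,6), t=2.7400 (wall)
  → r_1 = 2.7400
beam 2: φ=-45°, α=240°
  d=(-0.5000,-0.8660)  start (7,4)  tX=1.0600 tY=0.7275  stride 1/|dx|=2.0000 1/|dy|=1.1547
    cross y-line → (7,3), t=0.7275
    cross x-line → (6,3), t=1.0600 (wall)
  → r_2 = 1.0600
beam 3: φ=45°, α=330°
  d=(0.8660,-0.5000)  start (7,4)  tX=0.5427 tY=1.2600  stride 1/|dx|=1.1547 1/|dy|=2.0000
    cross x-line → (8,4), t=0.5427 (wall)
  → r_3 = 0.5427
beam 4: φ=135°, α=60°
  d=(0.5000,0.8660)  start (7,4)  tX=0.9400 tY=0.4272  stride 1/|dx|=2.0000 1/|dy|=1.1547
    cross y-line → (7,5), t=0.4272
    cross x-line → (8,5), t=0.9400 (wall)
  → r_4 = 0.9400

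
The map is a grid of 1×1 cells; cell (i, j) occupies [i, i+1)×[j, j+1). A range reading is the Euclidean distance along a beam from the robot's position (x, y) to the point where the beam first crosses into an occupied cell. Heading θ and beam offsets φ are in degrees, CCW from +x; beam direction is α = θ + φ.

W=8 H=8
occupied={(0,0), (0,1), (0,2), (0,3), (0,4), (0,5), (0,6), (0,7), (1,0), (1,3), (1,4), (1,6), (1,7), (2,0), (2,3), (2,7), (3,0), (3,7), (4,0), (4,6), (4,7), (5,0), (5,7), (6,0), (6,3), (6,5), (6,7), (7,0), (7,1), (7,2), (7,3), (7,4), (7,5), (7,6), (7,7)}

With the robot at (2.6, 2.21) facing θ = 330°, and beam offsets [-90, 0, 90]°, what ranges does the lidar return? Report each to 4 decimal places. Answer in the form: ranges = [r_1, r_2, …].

beam 1: φ=-90°, α=240°
  d=(-0.5000,-0.8660)  start (2,2)  tX=1.2000 tY=0.2425  stride 1/|dx|=2.0000 1/|dy|=1.1547
    cross y-line → (2,1), t=0.2425
    cross x-line → (1,1), t=1.2000
    cross y-line → (1,0), t=1.3972 (wall)
  → r_1 = 1.3972
beam 2: φ=0°, α=330°
  d=(0.8660,-0.5000)  start (2,2)  tX=0.4619 tY=0.4200  stride 1/|dx|=1.1547 1/|dy|=2.0000
    cross y-line → (2,1), t=0.4200
    cross x-line → (3,1), t=0.4619
    cross x-line → (4,1), t=1.6166
    cross y-line → (4,0), t=2.4200 (wall)
  → r_2 = 2.4200
beam 3: φ=90°, α=60°
  d=(0.5000,0.8660)  start (2,2)  tX=0.8000 tY=0.9122  stride 1/|dx|=2.0000 1/|dy|=1.1547
    cross x-line → (3,2), t=0.8000
    cross y-line → (3,3), t=0.9122
    cross y-line → (3,4), t=2.0669
    cross x-line → (4,4), t=2.8000
    cross y-line → (4,5), t=3.2216
    cross y-line → (4,6), t=4.3763 (wall)
  → r_3 = 4.3763

ranges = [1.3972, 2.4200, 4.3763]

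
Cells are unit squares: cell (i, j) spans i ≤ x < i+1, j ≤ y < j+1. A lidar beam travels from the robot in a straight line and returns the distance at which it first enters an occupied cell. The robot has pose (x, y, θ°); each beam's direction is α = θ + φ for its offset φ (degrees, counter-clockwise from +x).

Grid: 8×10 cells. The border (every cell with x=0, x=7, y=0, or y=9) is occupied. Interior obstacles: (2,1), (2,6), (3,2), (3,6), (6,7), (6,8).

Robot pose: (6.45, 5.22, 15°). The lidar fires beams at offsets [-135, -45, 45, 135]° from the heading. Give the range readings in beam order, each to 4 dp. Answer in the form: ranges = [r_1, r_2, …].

beam 1: φ=-135°, α=240°
  cosα=-0.5000 sinα=-0.8660 | (6,5) | tMaxX 0.9000 tMaxY 0.2540 | tΔX 2.0000 tΔY 1.1547
    t=0.2540 [y] (6,4)
    t=0.9000 [x] (5,4)
    t=1.4087 [y] (5,3)
    t=2.5634 [y] (5,2)
    t=2.9000 [x] (4,2)
    t=3.7181 [y] (4,1)
    t=4.8728 [y] (4,0) — stop
  → r_1 = 4.8728
beam 2: φ=-45°, α=330°
  cosα=0.8660 sinα=-0.5000 | (6,5) | tMaxX 0.6351 tMaxY 0.4400 | tΔX 1.1547 tΔY 2.0000
    t=0.4400 [y] (6,4)
    t=0.6351 [x] (7,4) — stop
  → r_2 = 0.6351
beam 3: φ=45°, α=60°
  cosα=0.5000 sinα=0.8660 | (6,5) | tMaxX 1.1000 tMaxY 0.9007 | tΔX 2.0000 tΔY 1.1547
    t=0.9007 [y] (6,6)
    t=1.1000 [x] (7,6) — stop
  → r_3 = 1.1000
beam 4: φ=135°, α=150°
  cosα=-0.8660 sinα=0.5000 | (6,5) | tMaxX 0.5196 tMaxY 1.5600 | tΔX 1.1547 tΔY 2.0000
    t=0.5196 [x] (5,5)
    t=1.5600 [y] (5,6)
    t=1.6743 [x] (4,6)
    t=2.8290 [x] (3,6) — stop
  → r_4 = 2.8290

ranges = [4.8728, 0.6351, 1.1000, 2.8290]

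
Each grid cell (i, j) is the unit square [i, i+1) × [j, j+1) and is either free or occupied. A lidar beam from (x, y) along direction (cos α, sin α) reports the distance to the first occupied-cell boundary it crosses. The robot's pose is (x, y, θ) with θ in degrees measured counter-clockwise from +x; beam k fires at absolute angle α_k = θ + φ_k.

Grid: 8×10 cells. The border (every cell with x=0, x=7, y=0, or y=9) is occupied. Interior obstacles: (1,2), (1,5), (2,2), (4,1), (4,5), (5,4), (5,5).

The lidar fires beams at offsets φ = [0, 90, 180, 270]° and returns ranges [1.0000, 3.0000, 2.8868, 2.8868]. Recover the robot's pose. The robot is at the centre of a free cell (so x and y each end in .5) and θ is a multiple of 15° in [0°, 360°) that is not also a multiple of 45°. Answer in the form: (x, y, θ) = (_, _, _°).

The pose lattice has 41·16 = 656 candidates. Test each by forward raycasting.
  (6.5, 4.5, 165°): beam 1 = 0.5176 ≠ 1.0000 ✗
  (2.5, 7.5, 120°): beam 1 = 1.7321 ≠ 1.0000 ✗
  (6.5, 8.5, 60°): beam 1 = 0.5774 ≠ 1.0000 ✗
  (1.5, 1.5, 60°): beam 1 = 0.5774 ≠ 1.0000 ✗
  …
  (4.5, 3.5, 60°): r_1=1.0000, r_2=3.0000, r_3=2.8868, r_4=2.8868 — all match ✓
No second candidate reproduces the full scan.

(x, y, θ) = (4.5, 3.5, 60°)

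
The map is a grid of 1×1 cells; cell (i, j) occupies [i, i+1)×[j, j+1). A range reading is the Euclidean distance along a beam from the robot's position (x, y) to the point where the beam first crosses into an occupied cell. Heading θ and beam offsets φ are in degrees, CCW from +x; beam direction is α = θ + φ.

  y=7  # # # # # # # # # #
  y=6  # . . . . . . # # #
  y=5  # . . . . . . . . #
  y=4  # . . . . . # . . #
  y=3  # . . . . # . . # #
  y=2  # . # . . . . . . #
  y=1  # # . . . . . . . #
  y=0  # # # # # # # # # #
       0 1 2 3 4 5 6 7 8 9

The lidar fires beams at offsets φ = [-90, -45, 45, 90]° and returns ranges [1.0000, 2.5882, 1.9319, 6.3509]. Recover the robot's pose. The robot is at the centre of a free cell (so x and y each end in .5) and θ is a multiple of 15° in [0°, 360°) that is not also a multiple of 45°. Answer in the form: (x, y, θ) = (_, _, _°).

The pose lattice has 41·16 = 656 candidates. Test each by forward raycasting.
  (5.5, 1.5, 300°): beam 2 = 0.5176 ≠ 2.5882 ✗
  (8.5, 5.5, 165°): beam 1 = 0.5176 ≠ 1.0000 ✗
  (5.5, 4.5, 15°): beam 1 = 0.5176 ≠ 1.0000 ✗
  (2.5, 6.5, 30°): beam 1 = 6.3509 ≠ 1.0000 ✗
  (2.5, 6.5, 105°): beam 1 = 1.9319 ≠ 1.0000 ✗
  …
  (6.5, 1.5, 60°): r_1=1.0000, r_2=2.5882, r_3=1.9319, r_4=6.3509 — all match ✓
Unique over the lattice → pose = (6.5, 1.5, 60°).

(x, y, θ) = (6.5, 1.5, 60°)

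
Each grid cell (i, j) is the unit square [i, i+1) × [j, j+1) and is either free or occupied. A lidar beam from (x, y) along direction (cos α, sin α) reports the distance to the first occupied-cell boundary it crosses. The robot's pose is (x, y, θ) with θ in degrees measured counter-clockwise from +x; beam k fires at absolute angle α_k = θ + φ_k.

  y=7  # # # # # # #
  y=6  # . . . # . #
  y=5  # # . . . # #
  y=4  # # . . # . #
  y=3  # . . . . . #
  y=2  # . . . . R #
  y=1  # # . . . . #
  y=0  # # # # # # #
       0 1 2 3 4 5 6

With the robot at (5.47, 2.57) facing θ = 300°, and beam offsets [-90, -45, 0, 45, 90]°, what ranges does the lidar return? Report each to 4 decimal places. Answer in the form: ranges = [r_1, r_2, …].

ranges = [3.1400, 1.6254, 1.0600, 0.5487, 0.6120]

beam 1: φ=-90°, α=210°
  direction (-0.8660, -0.5000); cell (5,2); t to first gridline: x 0.5427, y 1.1400 (then +1.1547 / +2.0000)
    (4,2) via x @ 0.5427
    (4,1) via y @ 1.1400
    (3,1) via x @ 1.6974
    (2,1) via x @ 2.8521
    (2,0) via y @ 3.1400  # hit
  → r_1 = 3.1400
beam 2: φ=-45°, α=255°
  direction (-0.2588, -0.9659); cell (5,2); t to first gridline: x 1.8159, y 0.5901 (then +3.8637 / +1.0353)
    (5,1) via y @ 0.5901
    (5,0) via y @ 1.6254  # hit
  → r_2 = 1.6254
beam 3: φ=0°, α=300°
  direction (0.5000, -0.8660); cell (5,2); t to first gridline: x 1.0600, y 0.6582 (then +2.0000 / +1.1547)
    (5,1) via y @ 0.6582
    (6,1) via x @ 1.0600  # hit
  → r_3 = 1.0600
beam 4: φ=45°, α=345°
  direction (0.9659, -0.2588); cell (5,2); t to first gridline: x 0.5487, y 2.2023 (then +1.0353 / +3.8637)
    (6,2) via x @ 0.5487  # hit
  → r_4 = 0.5487
beam 5: φ=90°, α=30°
  direction (0.8660, 0.5000); cell (5,2); t to first gridline: x 0.6120, y 0.8600 (then +1.1547 / +2.0000)
    (6,2) via x @ 0.6120  # hit
  → r_5 = 0.6120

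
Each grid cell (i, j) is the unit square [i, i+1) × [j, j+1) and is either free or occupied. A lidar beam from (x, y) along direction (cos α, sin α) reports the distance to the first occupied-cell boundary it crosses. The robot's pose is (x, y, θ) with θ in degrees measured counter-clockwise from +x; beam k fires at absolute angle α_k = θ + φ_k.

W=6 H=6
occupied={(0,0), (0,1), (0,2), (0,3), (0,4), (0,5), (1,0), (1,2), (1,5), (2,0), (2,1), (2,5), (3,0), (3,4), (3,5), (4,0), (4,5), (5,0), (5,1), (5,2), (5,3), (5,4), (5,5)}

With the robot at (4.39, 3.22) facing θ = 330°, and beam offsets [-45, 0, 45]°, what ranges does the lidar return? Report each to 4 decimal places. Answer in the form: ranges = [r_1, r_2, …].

ranges = [2.2983, 0.7044, 0.6315]

beam 1: φ=-45°, α=285°
  dir = (cos 285°, sin 285°) = (0.2588, -0.9659); from cell (4,3)
  next x-line at t=2.3569, next y-line at t=0.2278; Δt_x=3.8637, Δt_y=1.0353
    y: enter (4,2) at t=0.2278
    y: enter (4,1) at t=1.2630
    y: enter (4,0) at t=2.2983 ← occupied
  → r_1 = 2.2983
beam 2: φ=0°, α=330°
  dir = (cos 330°, sin 330°) = (0.8660, -0.5000); from cell (4,3)
  next x-line at t=0.7044, next y-line at t=0.4400; Δt_x=1.1547, Δt_y=2.0000
    y: enter (4,2) at t=0.4400
    x: enter (5,2) at t=0.7044 ← occupied
  → r_2 = 0.7044
beam 3: φ=45°, α=15°
  dir = (cos 15°, sin 15°) = (0.9659, 0.2588); from cell (4,3)
  next x-line at t=0.6315, next y-line at t=3.0137; Δt_x=1.0353, Δt_y=3.8637
    x: enter (5,3) at t=0.6315 ← occupied
  → r_3 = 0.6315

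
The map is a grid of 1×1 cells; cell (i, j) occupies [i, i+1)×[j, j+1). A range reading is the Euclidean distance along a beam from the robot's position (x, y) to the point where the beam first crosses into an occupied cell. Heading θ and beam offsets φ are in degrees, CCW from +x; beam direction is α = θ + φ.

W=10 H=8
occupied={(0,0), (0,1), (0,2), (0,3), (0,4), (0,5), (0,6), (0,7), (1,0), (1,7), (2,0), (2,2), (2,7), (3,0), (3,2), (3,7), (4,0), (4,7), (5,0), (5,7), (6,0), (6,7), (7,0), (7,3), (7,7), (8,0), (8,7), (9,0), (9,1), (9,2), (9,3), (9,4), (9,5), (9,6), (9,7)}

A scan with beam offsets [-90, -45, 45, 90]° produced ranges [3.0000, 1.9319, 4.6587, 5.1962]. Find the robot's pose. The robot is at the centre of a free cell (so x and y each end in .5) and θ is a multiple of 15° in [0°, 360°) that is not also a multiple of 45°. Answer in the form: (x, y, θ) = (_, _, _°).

Enumerate (i+0.5, j+0.5, θ) over the 45 free cells and 16 admissible headings. For each, cast all 4 beams and compare to the given ranges.
  (8.5, 1.5, 150°): beam 1 = 1.0000 ≠ 3.0000 ✗
  (3.5, 1.5, 30°): beam 1 = 0.5774 ≠ 3.0000 ✗
  (3.5, 5.5, 15°): beam 1 = 4.6587 ≠ 3.0000 ✗
  (2.5, 1.5, 195°): beam 1 = 0.5176 ≠ 3.0000 ✗
  …
  (5.5, 2.5, 60°): r_1=3.0000, r_2=1.9319, r_3=4.6587, r_4=5.1962 — all match ✓
Unique over the lattice → pose = (5.5, 2.5, 60°).

(x, y, θ) = (5.5, 2.5, 60°)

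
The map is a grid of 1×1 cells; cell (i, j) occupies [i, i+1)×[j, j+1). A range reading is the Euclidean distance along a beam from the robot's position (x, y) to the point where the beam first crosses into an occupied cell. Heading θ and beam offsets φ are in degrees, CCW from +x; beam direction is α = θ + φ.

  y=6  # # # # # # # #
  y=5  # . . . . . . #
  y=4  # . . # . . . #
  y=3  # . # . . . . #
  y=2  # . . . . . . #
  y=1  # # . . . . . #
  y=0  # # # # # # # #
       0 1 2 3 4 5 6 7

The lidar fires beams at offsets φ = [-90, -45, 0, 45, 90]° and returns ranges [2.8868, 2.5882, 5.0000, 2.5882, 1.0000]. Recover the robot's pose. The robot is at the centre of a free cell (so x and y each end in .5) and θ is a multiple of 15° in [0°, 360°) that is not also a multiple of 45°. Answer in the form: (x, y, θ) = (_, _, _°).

(x, y, θ) = (6.5, 3.5, 210°)

Enumerate (i+0.5, j+0.5, θ) over the 27 free cells and 16 admissible headings. For each, cast all 5 beams and compare to the given ranges.
  (4.5, 3.5, 300°): beam 1 = 3.0000 ≠ 2.8868 ✗
  (3.5, 5.5, 15°): beam 1 = 0.5176 ≠ 2.8868 ✗
  (4.5, 4.5, 240°): beam 1 = 0.5774 ≠ 2.8868 ✗
  …
  (6.5, 3.5, 210°): r_1=2.8868, r_2=2.5882, r_3=5.0000, r_4=2.5882, r_5=1.0000 — all match ✓
Only this pose fits every beam.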